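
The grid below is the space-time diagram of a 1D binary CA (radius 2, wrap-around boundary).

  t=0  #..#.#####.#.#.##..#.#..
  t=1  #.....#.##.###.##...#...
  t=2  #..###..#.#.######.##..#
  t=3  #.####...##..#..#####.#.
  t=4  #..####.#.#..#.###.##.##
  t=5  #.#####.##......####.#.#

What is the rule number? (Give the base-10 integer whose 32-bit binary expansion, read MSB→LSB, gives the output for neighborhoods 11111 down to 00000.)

2036913311

  ##### -> .   bit 31 = 0  t=0,i=7
  ####. -> #   bit 30 = 1  t=0,i=8
  ###.# -> #   bit 29 = 1  t=0,i=9
  ###.. -> #   bit 28 = 1  t=2,i=5
  ##.## -> #   bit 27 = 1  t=1,i=10
  ##.#. -> .   bit 26 = 0  t=0,i=10
  ##..# -> .   bit 25 = 0  t=0,i=17
  ##... -> #   bit 24 = 1  t=1,i=17
  #.### -> .   bit 23 = 0  t=0,i=5
  #.##. -> #   bit 22 = 1  t=0,i=15
  #.#.# -> #   bit 21 = 1  t=0,i=11
  #.#.. -> .   bit 20 = 0  t=0,i=21
  #..## -> #   bit 19 = 1  t=2,i=2
  #..#. -> .   bit 18 = 0  t=0,i=2
  #...# -> .   bit 17 = 0  t=1,i=18
  #.... -> .   bit 16 = 0  t=1,i=2
  .#### -> #   bit 15 = 1  t=0,i=6
  .###. -> #   bit 14 = 1  t=1,i=12
  .##.# -> .   bit 13 = 0  t=1,i=9
  .##.. -> #   bit 12 = 1  t=0,i=16
  .#.## -> .   bit 11 = 0  t=0,i=4
  .#.#. -> #   bit 10 = 1  t=0,i=12
  .#..# -> .   bit 9 = 0  t=0,i=1
  .#... -> .   bit 8 = 0  t=1,i=1
  ..### -> #   bit 7 = 1  t=2,i=3
  ..##. -> .   bit 6 = 0  t=2,i=23
  ..#.# -> .   bit 5 = 0  t=0,i=3
  ..#.. -> #   bit 4 = 1  t=0,i=0
  ...## -> #   bit 3 = 1  t=3,i=8
  ...#. -> #   bit 2 = 1  t=1,i=5
  ....# -> #   bit 1 = 1  t=1,i=4
  ..... -> #   bit 0 = 1  t=1,i=3
  bits 01111001011010001101010010011111 = 2036913311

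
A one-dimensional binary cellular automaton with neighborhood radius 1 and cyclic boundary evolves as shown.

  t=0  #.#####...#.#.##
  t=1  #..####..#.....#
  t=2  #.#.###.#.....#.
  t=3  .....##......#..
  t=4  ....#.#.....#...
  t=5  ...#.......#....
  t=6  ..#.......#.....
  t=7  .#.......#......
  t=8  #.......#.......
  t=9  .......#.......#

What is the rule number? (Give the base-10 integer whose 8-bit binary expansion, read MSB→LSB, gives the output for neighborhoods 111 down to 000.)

  ### -> #   bit 7 = 1  t=0,i=3
  ##. -> #   bit 6 = 1  t=0,i=0
  #.# -> .   bit 5 = 0  t=0,i=1
  #.. -> .   bit 4 = 0  t=0,i=7
  .## -> .   bit 3 = 0  t=0,i=2
  .#. -> .   bit 2 = 0  t=0,i=10
  ..# -> #   bit 1 = 1  t=0,i=9
  ... -> .   bit 0 = 0  t=0,i=8
  bits 11000010 = 194

194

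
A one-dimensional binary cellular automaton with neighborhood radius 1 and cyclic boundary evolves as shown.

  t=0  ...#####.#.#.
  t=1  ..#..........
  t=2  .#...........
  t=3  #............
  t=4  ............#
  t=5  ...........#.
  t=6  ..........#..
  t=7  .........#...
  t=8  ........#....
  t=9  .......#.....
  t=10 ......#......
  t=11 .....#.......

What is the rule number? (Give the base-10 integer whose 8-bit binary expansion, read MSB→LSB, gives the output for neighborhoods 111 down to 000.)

  ### -> .   bit 7 = 0  t=0,i=4
  ##. -> .   bit 6 = 0  t=0,i=7
  #.# -> .   bit 5 = 0  t=0,i=8
  #.. -> .   bit 4 = 0  t=0,i=12
  .## -> .   bit 3 = 0  t=0,i=3
  .#. -> .   bit 2 = 0  t=0,i=9
  ..# -> #   bit 1 = 1  t=0,i=2
  ... -> .   bit 0 = 0  t=0,i=0
  bits 00000010 = 2

2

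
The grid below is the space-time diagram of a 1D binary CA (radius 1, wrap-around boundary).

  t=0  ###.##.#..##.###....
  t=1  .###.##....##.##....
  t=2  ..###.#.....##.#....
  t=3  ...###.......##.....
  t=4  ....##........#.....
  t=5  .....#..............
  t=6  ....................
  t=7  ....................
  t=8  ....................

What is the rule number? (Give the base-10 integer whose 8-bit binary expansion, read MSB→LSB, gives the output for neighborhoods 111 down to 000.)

224

  nb ###: next=#  (t=0,i=1, bit7=1)
  nb ##.: next=#  (t=0,i=2, bit6=1)
  nb #.#: next=#  (t=0,i=3, bit5=1)
  nb #..: next=.  (t=0,i=8, bit4=0)
  nb .##: next=.  (t=0,i=0, bit3=0)
  nb .#.: next=.  (t=0,i=7, bit2=0)
  nb ..#: next=.  (t=0,i=9, bit1=0)
  nb ...: next=.  (t=0,i=17, bit0=0)
  bits 11100000 = 224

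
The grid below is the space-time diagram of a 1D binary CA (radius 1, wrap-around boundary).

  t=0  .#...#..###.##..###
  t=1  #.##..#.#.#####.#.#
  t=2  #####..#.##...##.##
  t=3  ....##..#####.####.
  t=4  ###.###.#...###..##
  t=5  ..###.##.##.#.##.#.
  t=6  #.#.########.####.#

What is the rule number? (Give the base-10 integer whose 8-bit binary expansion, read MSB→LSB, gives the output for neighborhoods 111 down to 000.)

121

  ### -> .   bit 7 = 0  t=0,i=9
  ##. -> #   bit 6 = 1  t=0,i=10
  #.# -> #   bit 5 = 1  t=0,i=0
  #.. -> #   bit 4 = 1  t=0,i=2
  .## -> #   bit 3 = 1  t=0,i=8
  .#. -> .   bit 2 = 0  t=0,i=1
  ..# -> .   bit 1 = 0  t=0,i=4
  ... -> #   bit 0 = 1  t=0,i=3
  bits 01111001 = 121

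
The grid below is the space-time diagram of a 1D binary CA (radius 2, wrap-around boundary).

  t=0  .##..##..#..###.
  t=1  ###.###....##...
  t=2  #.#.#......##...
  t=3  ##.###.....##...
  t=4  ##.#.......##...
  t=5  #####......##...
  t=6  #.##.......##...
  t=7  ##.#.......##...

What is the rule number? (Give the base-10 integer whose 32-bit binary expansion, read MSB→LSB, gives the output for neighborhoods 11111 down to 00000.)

  nb #####: next=#  (t=5,i=2, bit31=1)
  nb ####.: next=#  (t=5,i=3, bit30=1)
  nb ###.#: next=#  (t=1,i=2, bit29=1)
  nb ###..: next=.  (t=0,i=14, bit28=0)
  nb ##.##: next=.  (t=1,i=3, bit27=0)
  nb ##.#.: next=#  (t=4,i=2, bit26=1)
  nb ##..#: next=.  (t=0,i=3, bit25=0)
  nb ##...: next=.  (t=1,i=7, bit24=0)
  nb #.###: next=#  (t=1,i=4, bit23=1)
  nb #.##.: next=.  (t=6,i=2, bit22=0)
  nb #.#.#: next=.  (t=2,i=2, bit21=0)
  nb #.#..: next=#  (t=2,i=4, bit20=1)
  nb #..##: next=#  (t=0,i=0, bit19=1)
  nb #..#.: next=.  (t=0,i=8, bit18=0)
  nb #...#: next=.  (t=1,i=14, bit17=0)
  nb #....: next=.  (t=1,i=8, bit16=0)
  nb .####: next=.  (t=5,i=1, bit15=0)
  nb .###.: next=.  (t=0,i=13, bit14=0)
  nb .##.#: next=#  (t=3,i=1, bit13=1)
  nb .##..: next=#  (t=0,i=2, bit12=1)
  nb .#.##: next=#  (t=6,i=1, bit11=1)
  nb .#.#.: next=#  (t=2,i=1, bit10=1)
  nb .#..#: next=.  (t=0,i=10, bit9=0)
  nb .#...: next=#  (t=2,i=5, bit8=1)
  nb ..###: next=#  (t=0,i=12, bit7=1)
  nb ..##.: next=#  (t=0,i=1, bit6=1)
  nb ..#.#: next=#  (t=2,i=0, bit5=1)
  nb ..#..: next=.  (t=0,i=9, bit4=0)
  nb ...##: next=.  (t=1,i=10, bit3=0)
  nb ...#.: next=.  (t=2,i=15, bit2=0)
  nb ....#: next=.  (t=1,i=9, bit1=0)
  nb .....: next=.  (t=2,i=7, bit0=0)
  bits 11100100100110000011110111100000 = 3835182560

3835182560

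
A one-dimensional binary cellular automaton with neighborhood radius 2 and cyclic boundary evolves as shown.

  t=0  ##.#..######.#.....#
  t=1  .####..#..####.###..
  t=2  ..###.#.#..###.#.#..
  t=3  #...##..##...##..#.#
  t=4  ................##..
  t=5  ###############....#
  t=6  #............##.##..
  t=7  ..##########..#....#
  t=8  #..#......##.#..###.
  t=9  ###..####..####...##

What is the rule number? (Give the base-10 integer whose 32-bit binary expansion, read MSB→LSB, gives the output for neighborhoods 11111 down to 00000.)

  #####|.  b31=0 t=0,i=8
  ####.|#  b30=1 t=0,i=10
  ###.#|#  b29=1 t=0,i=1
  ###..|#  b28=1 t=1,i=4
  ##.##|.  b27=0 t=1,i=14
  ##.#.|#  b26=1 t=0,i=2
  ##..#|.  b25=0 t=1,i=5
  ##...|.  b24=0 t=1,i=18
  #.###|#  b23=1 t=1,i=15
  #.##.|.  b22=0 t=3,i=19
  #.#.#|.  b21=0 t=2,i=6
  #.#..|#  b20=1 t=0,i=3
  #..##|.  b19=0 t=0,i=5
  #..#.|#  b18=1 t=1,i=6
  #...#|.  b17=0 t=1,i=19
  #....|#  b16=1 t=0,i=15
  .####|#  b15=1 t=0,i=7
  .###.|.  b14=0 t=0,i=0
  .##.#|#  b13=1 t=6,i=14
  .##..|.  b12=0 t=3,i=0
  .#.##|.  b11=0 t=3,i=18
  .#.#.|.  b10=0 t=2,i=7
  .#..#|#  b9=1 t=0,i=4
  .#...|.  b8=0 t=0,i=14
  ..###|.  b7=0 t=0,i=6
  ..##.|.  b6=0 t=3,i=4
  ..#.#|#  b5=1 t=3,i=17
  ..#..|.  b4=0 t=1,i=7
  ...##|.  b3=0 t=0,i=18
  ...#.|#  b2=1 t=7,i=18
  ....#|#  b1=1 t=0,i=17
  .....|#  b0=1 t=0,i=16
  bits 01110100100101011010001000100111 = 1955963431

1955963431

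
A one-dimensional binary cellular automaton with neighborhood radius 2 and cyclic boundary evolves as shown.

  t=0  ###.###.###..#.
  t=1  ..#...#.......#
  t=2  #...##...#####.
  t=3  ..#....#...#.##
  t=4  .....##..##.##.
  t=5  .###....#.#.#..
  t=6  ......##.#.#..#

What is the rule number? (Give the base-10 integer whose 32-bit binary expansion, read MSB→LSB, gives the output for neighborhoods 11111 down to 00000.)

  nb #####: next=#  (t=2,i=11, bit31=1)
  nb ####.: next=.  (t=2,i=12, bit30=0)
  nb ###.#: next=#  (t=0,i=2, bit29=1)
  nb ###..: next=.  (t=0,i=10, bit28=0)
  nb ##.##: next=.  (t=0,i=3, bit27=0)
  nb ##.#.: next=#  (t=2,i=14, bit26=1)
  nb ##..#: next=.  (t=0,i=11, bit25=0)
  nb ##...: next=.  (t=2,i=6, bit24=0)
  nb #.###: next=.  (t=0,i=0, bit23=0)
  nb #.##.: next=#  (t=3,i=13, bit22=1)
  nb #.#.#: next=.  (t=5,i=10, bit21=0)
  nb #.#..: next=.  (t=2,i=0, bit20=0)
  nb #..##: next=#  (t=4,i=8, bit19=1)
  nb #..#.: next=.  (t=0,i=12, bit18=0)
  nb #...#: next=#  (t=1,i=4, bit17=1)
  nb #....: next=.  (t=1,i=8, bit16=0)
  nb .####: next=.  (t=2,i=10, bit15=0)
  nb .###.: next=.  (t=0,i=1, bit14=0)
  nb .##.#: next=#  (t=4,i=10, bit13=1)
  nb .##..: next=.  (t=2,i=5, bit12=0)
  nb .#.##: next=#  (t=0,i=14, bit11=1)
  nb .#.#.: next=#  (t=5,i=9, bit10=1)
  nb .#..#: next=#  (t=1,i=0, bit9=1)
  nb .#...: next=.  (t=1,i=3, bit8=0)
  nb ..###: next=.  (t=2,i=9, bit7=0)
  nb ..##.: next=.  (t=2,i=4, bit6=0)
  nb ..#.#: next=.  (t=0,i=13, bit5=0)
  nb ..#..: next=.  (t=1,i=2, bit4=0)
  nb ...##: next=.  (t=2,i=3, bit3=0)
  nb ...#.: next=#  (t=1,i=5, bit2=1)
  nb ....#: next=#  (t=1,i=12, bit1=1)
  nb .....: next=#  (t=1,i=9, bit0=1)
  bits 10100100010010100010111000000111 = 2756324871

2756324871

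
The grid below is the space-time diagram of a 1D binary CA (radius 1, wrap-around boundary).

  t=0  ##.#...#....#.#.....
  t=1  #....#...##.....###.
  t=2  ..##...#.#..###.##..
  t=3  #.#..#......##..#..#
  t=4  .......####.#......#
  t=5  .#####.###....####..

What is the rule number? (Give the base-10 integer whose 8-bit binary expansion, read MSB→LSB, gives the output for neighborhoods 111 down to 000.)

137

  nb ###: next=#  (t=1,i=17, bit7=1)
  nb ##.: next=.  (t=0,i=1, bit6=0)
  nb #.#: next=.  (t=0,i=2, bit5=0)
  nb #..: next=.  (t=0,i=4, bit4=0)
  nb .##: next=#  (t=0,i=0, bit3=1)
  nb .#.: next=.  (t=0,i=3, bit2=0)
  nb ..#: next=.  (t=0,i=6, bit1=0)
  nb ...: next=#  (t=0,i=5, bit0=1)
  bits 10001001 = 137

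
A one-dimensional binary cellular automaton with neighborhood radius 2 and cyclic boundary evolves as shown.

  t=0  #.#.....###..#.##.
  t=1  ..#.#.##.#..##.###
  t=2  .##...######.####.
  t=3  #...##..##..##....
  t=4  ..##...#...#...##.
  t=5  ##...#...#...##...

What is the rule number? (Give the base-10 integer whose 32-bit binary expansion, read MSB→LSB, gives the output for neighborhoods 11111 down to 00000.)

  nb #####: next=#  (t=2,i=8, bit31=1)
  nb ####.: next=.  (t=2,i=10, bit30=0)
  nb ###.#: next=.  (t=2,i=11, bit29=0)
  nb ###..: next=.  (t=0,i=10, bit28=0)
  nb ##.##: next=#  (t=1,i=14, bit27=1)
  nb ##.#.: next=#  (t=0,i=17, bit26=1)
  nb ##..#: next=.  (t=0,i=11, bit25=0)
  nb ##...: next=.  (t=2,i=3, bit24=0)
  nb #.###: next=#  (t=1,i=15, bit23=1)
  nb #.##.: next=#  (t=0,i=15, bit22=1)
  nb #.#.#: next=.  (t=0,i=0, bit21=0)
  nb #.#..: next=#  (t=0,i=2, bit20=1)
  nb #..##: next=#  (t=1,i=11, bit19=1)
  nb #..#.: next=#  (t=0,i=12, bit18=1)
  nb #...#: next=#  (t=2,i=4, bit17=1)
  nb #....: next=#  (t=0,i=4, bit16=1)
  nb .####: next=.  (t=2,i=7, bit15=0)
  nb .###.: next=#  (t=0,i=9, bit14=1)
  nb .##.#: next=#  (t=0,i=16, bit13=1)
  nb .##..: next=.  (t=2,i=2, bit12=0)
  nb .#.##: next=.  (t=0,i=14, bit11=0)
  nb .#.#.: next=.  (t=0,i=1, bit10=0)
  nb .#..#: next=#  (t=1,i=10, bit9=1)
  nb .#...: next=.  (t=0,i=3, bit8=0)
  nb ..###: next=.  (t=0,i=8, bit7=0)
  nb ..##.: next=.  (t=1,i=12, bit6=0)
  nb ..#.#: next=#  (t=0,i=13, bit5=1)
  nb ..#..: next=.  (t=3,i=0, bit4=0)
  nb ...##: next=#  (t=0,i=7, bit3=1)
  nb ...#.: next=.  (t=3,i=17, bit2=0)
  nb ....#: next=#  (t=0,i=6, bit1=1)
  nb .....: next=.  (t=0,i=5, bit0=0)
  bits 10001100110111110110001000101010 = 2363449898

2363449898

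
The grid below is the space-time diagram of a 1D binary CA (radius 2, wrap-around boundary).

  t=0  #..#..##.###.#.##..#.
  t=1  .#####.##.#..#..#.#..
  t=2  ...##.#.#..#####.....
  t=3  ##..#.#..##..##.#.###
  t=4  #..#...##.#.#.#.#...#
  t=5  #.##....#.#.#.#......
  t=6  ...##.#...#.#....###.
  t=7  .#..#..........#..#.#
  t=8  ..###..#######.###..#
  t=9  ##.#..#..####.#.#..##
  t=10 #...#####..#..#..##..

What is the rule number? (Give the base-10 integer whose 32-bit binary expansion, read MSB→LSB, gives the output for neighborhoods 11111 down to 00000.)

  ##### -> #   bit 31 = 1  t=1,i=3
  ####. -> #   bit 30 = 1  t=1,i=4
  ###.# -> .   bit 29 = 0  t=0,i=11
  ###.. -> .   bit 28 = 0  t=2,i=15
  ##.## -> #   bit 27 = 1  t=0,i=8
  ##.#. -> .   bit 26 = 0  t=0,i=12
  ##..# -> .   bit 25 = 0  t=0,i=17
  ##... -> #   bit 24 = 1  t=2,i=16
  #.### -> .   bit 23 = 0  t=0,i=9
  #.##. -> .   bit 22 = 0  t=0,i=15
  #.#.# -> #   bit 21 = 1  t=0,i=13
  #.#.. -> .   bit 20 = 0  t=0,i=0
  #..## -> #   bit 19 = 1  t=0,i=5
  #..#. -> #   bit 18 = 1  t=0,i=2
  #...# -> .   bit 17 = 0  t=1,i=20
  #.... -> .   bit 16 = 0  t=2,i=17
  .#### -> .   bit 15 = 0  t=1,i=2
  .###. -> #   bit 14 = 1  t=0,i=10
  .##.# -> #   bit 13 = 1  t=0,i=7
  .##.. -> #   bit 12 = 1  t=0,i=16
  .#.## -> .   bit 11 = 0  t=0,i=14
  .#.#. -> .   bit 10 = 0  t=0,i=20
  .#..# -> #   bit 9 = 1  t=0,i=1
  .#... -> .   bit 8 = 0  t=1,i=19
  ..### -> .   bit 7 = 0  t=1,i=1
  ..##. -> .   bit 6 = 0  t=0,i=6
  ..#.# -> .   bit 5 = 0  t=0,i=19
  ..#.. -> #   bit 4 = 1  t=0,i=3
  ...## -> .   bit 3 = 0  t=1,i=0
  ...#. -> .   bit 2 = 0  t=5,i=7
  ....# -> #   bit 1 = 1  t=2,i=1
  ..... -> #   bit 0 = 1  t=2,i=0
  bits 11001001001011000111001000010011 = 3375133203

3375133203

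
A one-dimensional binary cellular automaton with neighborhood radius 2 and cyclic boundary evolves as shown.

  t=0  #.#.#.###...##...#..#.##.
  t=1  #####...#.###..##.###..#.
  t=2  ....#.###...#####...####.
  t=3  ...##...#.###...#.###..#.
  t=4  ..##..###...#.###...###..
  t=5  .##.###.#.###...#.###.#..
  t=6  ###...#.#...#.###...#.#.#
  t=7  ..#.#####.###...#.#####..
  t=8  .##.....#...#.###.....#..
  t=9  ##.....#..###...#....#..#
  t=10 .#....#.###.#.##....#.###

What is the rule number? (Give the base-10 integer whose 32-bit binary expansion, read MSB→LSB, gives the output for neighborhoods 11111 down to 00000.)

  ##### -> .   bit 31 = 0  t=1,i=2
  ####. -> .   bit 30 = 0  t=1,i=3
  ###.# -> #   bit 29 = 1  t=5,i=6
  ###.. -> #   bit 28 = 1  t=0,i=8
  ##.## -> .   bit 27 = 0  t=1,i=17
  ##.#. -> .   bit 26 = 0  t=0,i=24
  ##..# -> #   bit 25 = 1  t=1,i=13
  ##... -> .   bit 24 = 0  t=0,i=9
  #.### -> .   bit 23 = 0  t=0,i=6
  #.##. -> .   bit 22 = 0  t=0,i=22
  #.#.# -> #   bit 21 = 1  t=0,i=0
  #.#.. -> #   bit 20 = 1  t=5,i=22
  #..## -> #   bit 19 = 1  t=1,i=14
  #..#. -> #   bit 18 = 1  t=0,i=19
  #...# -> #   bit 17 = 1  t=0,i=10
  #.... -> .   bit 16 = 0  t=2,i=0
  .#### -> .   bit 15 = 0  t=1,i=1
  .###. -> .   bit 14 = 0  t=0,i=7
  .##.# -> #   bit 13 = 1  t=0,i=23
  .##.. -> .   bit 12 = 0  t=0,i=13
  .#.## -> .   bit 11 = 0  t=0,i=5
  .#.#. -> #   bit 10 = 1  t=0,i=1
  .#..# -> #   bit 9 = 1  t=0,i=18
  .#... -> .   bit 8 = 0  t=3,i=24
  ..### -> #   bit 7 = 1  t=2,i=12
  ..##. -> #   bit 6 = 1  t=0,i=12
  ..#.# -> #   bit 5 = 1  t=0,i=20
  ..#.. -> .   bit 4 = 0  t=0,i=17
  ...## -> #   bit 3 = 1  t=0,i=11
  ...#. -> #   bit 2 = 1  t=0,i=16
  ....# -> .   bit 1 = 0  t=2,i=2
  ..... -> .   bit 0 = 0  t=2,i=1
  bits 00110010001111100010011011101100 = 842933996

842933996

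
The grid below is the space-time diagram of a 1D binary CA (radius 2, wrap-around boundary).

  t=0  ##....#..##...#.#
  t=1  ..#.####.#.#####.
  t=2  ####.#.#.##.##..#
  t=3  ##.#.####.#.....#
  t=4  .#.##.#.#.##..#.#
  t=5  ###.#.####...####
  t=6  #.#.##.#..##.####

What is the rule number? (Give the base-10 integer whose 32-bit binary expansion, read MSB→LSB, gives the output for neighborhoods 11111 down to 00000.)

  nb #####: next=#  (t=1,i=13, bit31=1)
  nb ####.: next=.  (t=1,i=6, bit30=0)
  nb ###.#: next=#  (t=1,i=7, bit29=1)
  nb ###..: next=.  (t=0,i=1, bit28=0)
  nb ##.##: next=.  (t=2,i=11, bit27=0)
  nb ##.#.: next=.  (t=1,i=8, bit26=0)
  nb ##..#: next=.  (t=2,i=14, bit25=0)
  nb ##...: next=#  (t=0,i=2, bit24=1)
  nb #.###: next=.  (t=0,i=16, bit23=0)
  nb #.##.: next=.  (t=2,i=9, bit22=0)
  nb #.#.#: next=#  (t=1,i=9, bit21=1)
  nb #.#..: next=#  (t=3,i=10, bit20=1)
  nb #..##: next=.  (t=0,i=8, bit19=0)
  nb #..#.: next=#  (t=4,i=13, bit18=1)
  nb #...#: next=#  (t=0,i=12, bit17=1)
  nb #....: next=.  (t=0,i=3, bit16=0)
  nb .####: next=#  (t=1,i=5, bit15=1)
  nb .###.: next=.  (t=0,i=0, bit14=0)
  nb .##.#: next=#  (t=2,i=10, bit13=1)
  nb .##..: next=.  (t=0,i=10, bit12=0)
  nb .#.##: next=#  (t=0,i=15, bit11=1)
  nb .#.#.: next=#  (t=2,i=6, bit10=1)
  nb .#..#: next=#  (t=0,i=7, bit9=1)
  nb .#...: next=#  (t=3,i=11, bit8=1)
  nb ..###: next=#  (t=2,i=16, bit7=1)
  nb ..##.: next=#  (t=0,i=9, bit6=1)
  nb ..#.#: next=#  (t=0,i=14, bit5=1)
  nb ..#..: next=#  (t=0,i=6, bit4=1)
  nb ...##: next=.  (t=3,i=15, bit3=0)
  nb ...#.: next=#  (t=0,i=5, bit2=1)
  nb ....#: next=#  (t=0,i=4, bit1=1)
  nb .....: next=.  (t=3,i=13, bit0=0)
  bits 10100001001101101010111111110110 = 2704715766

2704715766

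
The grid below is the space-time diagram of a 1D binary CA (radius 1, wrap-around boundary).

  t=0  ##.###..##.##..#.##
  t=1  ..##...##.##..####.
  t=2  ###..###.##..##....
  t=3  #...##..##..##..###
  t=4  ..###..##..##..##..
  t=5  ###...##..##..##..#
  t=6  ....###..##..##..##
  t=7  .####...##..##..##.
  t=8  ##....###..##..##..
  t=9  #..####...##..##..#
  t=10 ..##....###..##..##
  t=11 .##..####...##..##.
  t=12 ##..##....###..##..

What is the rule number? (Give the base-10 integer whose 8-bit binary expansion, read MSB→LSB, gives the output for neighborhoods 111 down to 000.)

47

  [7] ### => .  t=0,i=0
  [6] ##. => .  t=0,i=1
  [5] #.# => #  t=0,i=2
  [4] #.. => .  t=0,i=6
  [3] .## => #  t=0,i=3
  [2] .#. => #  t=0,i=15
  [1] ..# => #  t=0,i=7
  [0] ... => #  t=1,i=0
  bits 00101111 = 47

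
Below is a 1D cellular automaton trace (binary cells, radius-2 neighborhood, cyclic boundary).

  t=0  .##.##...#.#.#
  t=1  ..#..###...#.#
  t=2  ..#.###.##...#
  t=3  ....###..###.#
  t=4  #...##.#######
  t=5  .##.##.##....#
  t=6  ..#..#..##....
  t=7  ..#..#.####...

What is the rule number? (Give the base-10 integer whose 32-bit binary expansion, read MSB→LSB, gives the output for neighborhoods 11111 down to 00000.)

1740304848

  ##### -> .   bit 31 = 0  t=4,i=9
  ####. -> #   bit 30 = 1  t=4,i=13
  ###.# -> #   bit 29 = 1  t=2,i=6
  ###.. -> .   bit 28 = 0  t=1,i=7
  ##.## -> .   bit 27 = 0  t=0,i=3
  ##.#. -> #   bit 26 = 1  t=3,i=12
  ##..# -> #   bit 25 = 1  t=3,i=7
  ##... -> #   bit 24 = 1  t=0,i=6
  #.### -> #   bit 23 = 1  t=2,i=4
  #.##. -> .   bit 22 = 0  t=0,i=1
  #.#.# -> #   bit 21 = 1  t=0,i=11
  #.#.. -> #   bit 20 = 1  t=1,i=13
  #..## -> #   bit 19 = 1  t=1,i=4
  #..#. -> .   bit 18 = 0  t=1,i=1
  #...# -> #   bit 17 = 1  t=0,i=7
  #.... -> .   bit 16 = 0  t=3,i=1
  .#### -> #   bit 15 = 1  t=4,i=8
  .###. -> #   bit 14 = 1  t=1,i=6
  .##.# -> #   bit 13 = 1  t=0,i=2
  .##.. -> #   bit 12 = 1  t=0,i=5
  .#.## -> .   bit 11 = 0  t=0,i=0
  .#.#. -> .   bit 10 = 0  t=0,i=10
  .#..# -> .   bit 9 = 0  t=1,i=0
  .#... -> #   bit 8 = 1  t=3,i=0
  ..### -> #   bit 7 = 1  t=1,i=5
  ..##. -> #   bit 6 = 1  t=4,i=4
  ..#.# -> .   bit 5 = 0  t=0,i=9
  ..#.. -> #   bit 4 = 1  t=1,i=2
  ...## -> .   bit 3 = 0  t=3,i=3
  ...#. -> .   bit 2 = 0  t=0,i=8
  ....# -> .   bit 1 = 0  t=3,i=2
  ..... -> .   bit 0 = 0  t=6,i=12
  bits 01100111101110101111000111010000 = 1740304848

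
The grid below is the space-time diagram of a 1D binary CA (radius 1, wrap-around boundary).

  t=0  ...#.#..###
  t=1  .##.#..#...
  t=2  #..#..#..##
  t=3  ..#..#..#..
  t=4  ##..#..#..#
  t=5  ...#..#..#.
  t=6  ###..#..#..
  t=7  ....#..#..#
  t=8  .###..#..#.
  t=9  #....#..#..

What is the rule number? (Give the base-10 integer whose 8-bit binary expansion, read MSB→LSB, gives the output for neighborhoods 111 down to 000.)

  ### -> .   bit 7 = 0  t=0,i=9
  ##. -> .   bit 6 = 0  t=0,i=10
  #.# -> #   bit 5 = 1  t=0,i=4
  #.. -> .   bit 4 = 0  t=0,i=0
  .## -> .   bit 3 = 0  t=0,i=8
  .#. -> .   bit 2 = 0  t=0,i=3
  ..# -> #   bit 1 = 1  t=0,i=2
  ... -> #   bit 0 = 1  t=0,i=1
  bits 00100011 = 35

35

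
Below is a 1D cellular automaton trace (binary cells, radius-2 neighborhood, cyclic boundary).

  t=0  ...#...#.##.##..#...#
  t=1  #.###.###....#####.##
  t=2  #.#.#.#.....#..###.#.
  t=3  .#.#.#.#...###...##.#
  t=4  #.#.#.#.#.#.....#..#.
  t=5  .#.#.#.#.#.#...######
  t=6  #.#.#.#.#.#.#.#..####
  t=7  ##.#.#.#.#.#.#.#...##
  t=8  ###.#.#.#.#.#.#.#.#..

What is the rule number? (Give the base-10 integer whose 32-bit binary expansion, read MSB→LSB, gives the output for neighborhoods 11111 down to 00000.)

3867418428

  [31] ##### => #  t=1,i=15
  [30] ####. => #  t=1,i=16
  [29] ###.# => #  t=1,i=0
  [28] ###.. => .  t=1,i=8
  [27] ##.## => .  t=0,i=11
  [26] ##.#. => #  t=2,i=18
  [25] ##..# => #  t=0,i=14
  [24] ##... => .  t=1,i=9
  [23] #.### => #  t=1,i=2
  [22] #.##. => .  t=0,i=9
  [21] #.#.# => .  t=2,i=0
  [20] #.#.. => .  t=2,i=6
  [19] #..## => .  t=2,i=14
  [18] #..#. => #  t=0,i=15
  [17] #...# => .  t=0,i=1
  [16] #.... => .  t=1,i=10
  [15] .#### => .  t=1,i=14
  [14] .###. => .  t=1,i=3
  [13] .##.# => .  t=0,i=10
  [12] .##.. => #  t=0,i=13
  [11] .#.## => #  t=0,i=8
  [10] .#.#. => #  t=2,i=1
  [9] .#..# => #  t=2,i=13
  [8] .#... => #  t=0,i=0
  [7] ..### => .  t=1,i=13
  [6] ..##. => .  t=3,i=17
  [5] ..#.# => #  t=0,i=7
  [4] ..#.. => #  t=0,i=3
  [3] ...## => #  t=1,i=12
  [2] ...#. => #  t=0,i=2
  [1] ....# => .  t=1,i=11
  [0] ..... => .  t=2,i=9
  bits 11100110100001000001111100111100 = 3867418428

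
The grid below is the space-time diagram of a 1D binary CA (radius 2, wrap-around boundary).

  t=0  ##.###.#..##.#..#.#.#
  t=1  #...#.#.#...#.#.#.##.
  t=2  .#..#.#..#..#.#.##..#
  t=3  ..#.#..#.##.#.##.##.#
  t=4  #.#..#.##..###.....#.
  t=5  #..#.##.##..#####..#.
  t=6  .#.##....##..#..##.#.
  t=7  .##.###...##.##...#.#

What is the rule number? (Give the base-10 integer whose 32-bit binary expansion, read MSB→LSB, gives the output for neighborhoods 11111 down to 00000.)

  ##### -> .   bit 31 = 0  t=5,i=14
  ####. -> .   bit 30 = 0  t=5,i=15
  ###.# -> .   bit 29 = 0  t=0,i=1
  ###.. -> #   bit 28 = 1  t=4,i=13
  ##.## -> .   bit 27 = 0  t=0,i=2
  ##.#. -> #   bit 26 = 1  t=0,i=6
  ##..# -> #   bit 25 = 1  t=2,i=18
  ##... -> #   bit 24 = 1  t=4,i=14
  #.### -> .   bit 23 = 0  t=0,i=3
  #.##. -> .   bit 22 = 0  t=1,i=18
  #.#.# -> #   bit 21 = 1  t=0,i=18
  #.#.. -> .   bit 20 = 0  t=0,i=7
  #..## -> .   bit 19 = 0  t=0,i=9
  #..#. -> .   bit 18 = 0  t=0,i=15
  #...# -> .   bit 17 = 0  t=1,i=2
  #.... -> #   bit 16 = 1  t=4,i=15
  .#### -> #   bit 15 = 1  t=5,i=13
  .###. -> #   bit 14 = 1  t=0,i=0
  .##.# -> .   bit 13 = 0  t=0,i=11
  .##.. -> #   bit 12 = 1  t=2,i=17
  .#.## -> #   bit 11 = 1  t=0,i=19
  .#.#. -> .   bit 10 = 0  t=0,i=17
  .#..# -> #   bit 9 = 1  t=0,i=8
  .#... -> #   bit 8 = 1  t=1,i=1
  ..### -> .   bit 7 = 0  t=4,i=11
  ..##. -> .   bit 6 = 0  t=0,i=10
  ..#.# -> #   bit 5 = 1  t=0,i=16
  ..#.. -> #   bit 4 = 1  t=2,i=9
  ...## -> .   bit 3 = 0  t=6,i=8
  ...#. -> .   bit 2 = 0  t=1,i=3
  ....# -> .   bit 1 = 0  t=4,i=17
  ..... -> #   bit 0 = 1  t=4,i=16
  bits 00010111001000011101101100110001 = 388094769

388094769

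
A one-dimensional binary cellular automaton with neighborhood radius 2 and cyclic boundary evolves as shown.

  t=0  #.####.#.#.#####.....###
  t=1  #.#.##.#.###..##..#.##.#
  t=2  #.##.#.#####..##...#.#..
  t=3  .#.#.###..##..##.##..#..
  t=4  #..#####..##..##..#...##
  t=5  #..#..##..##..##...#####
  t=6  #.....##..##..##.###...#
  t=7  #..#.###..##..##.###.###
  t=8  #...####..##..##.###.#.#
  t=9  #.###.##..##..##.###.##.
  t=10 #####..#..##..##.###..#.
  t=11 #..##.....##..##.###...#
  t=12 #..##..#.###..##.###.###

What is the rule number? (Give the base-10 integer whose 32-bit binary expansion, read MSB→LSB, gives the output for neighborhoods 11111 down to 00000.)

  [31] ##### => .  t=0,i=13
  [30] ####. => #  t=0,i=4
  [29] ###.# => #  t=0,i=0
  [28] ###.. => #  t=0,i=15
  [27] ##.## => .  t=0,i=1
  [26] ##.#. => .  t=0,i=6
  [25] ##..# => .  t=1,i=12
  [24] ##... => .  t=0,i=16
  [23] #.### => #  t=0,i=2
  [22] #.##. => .  t=1,i=4
  [21] #.#.# => #  t=0,i=7
  [20] #.#.. => #  t=2,i=21
  [19] #..## => .  t=1,i=13
  [18] #..#. => .  t=1,i=17
  [17] #...# => #  t=2,i=17
  [16] #.... => .  t=0,i=17
  [15] .#### => .  t=0,i=3
  [14] .###. => #  t=1,i=10
  [13] .##.# => #  t=1,i=0
  [12] .##.. => #  t=1,i=15
  [11] .#.## => #  t=0,i=10
  [10] .#.#. => .  t=0,i=8
  [9] .#..# => .  t=2,i=22
  [8] .#... => #  t=3,i=22
  [7] ..### => #  t=0,i=21
  [6] ..##. => #  t=1,i=14
  [5] ..#.# => .  t=1,i=18
  [4] ..#.. => .  t=3,i=21
  [3] ...## => #  t=0,i=20
  [2] ...#. => #  t=2,i=18
  [1] ....# => .  t=0,i=19
  [0] ..... => #  t=0,i=18
  bits 01110000101100100111100111001101 = 1890744781

1890744781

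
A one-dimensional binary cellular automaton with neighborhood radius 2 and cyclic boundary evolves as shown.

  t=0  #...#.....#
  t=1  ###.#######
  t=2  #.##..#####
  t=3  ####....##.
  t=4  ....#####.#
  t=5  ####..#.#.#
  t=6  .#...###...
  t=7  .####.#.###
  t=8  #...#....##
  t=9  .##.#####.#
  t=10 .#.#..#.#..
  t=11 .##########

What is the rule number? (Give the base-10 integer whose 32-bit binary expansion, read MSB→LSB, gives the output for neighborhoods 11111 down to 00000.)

  #####|#  b31=1 t=1,i=0
  ####.|.  b30=0 t=1,i=1
  ###.#|#  b29=1 t=1,i=2
  ###..|.  b28=0 t=3,i=3
  ##.##|#  b27=1 t=1,i=3
  ##.#.|.  b26=0 t=4,i=9
  ##..#|.  b25=0 t=2,i=4
  ##...|#  b24=1 t=0,i=1
  #.###|.  b23=0 t=1,i=4
  #.##.|#  b22=1 t=2,i=2
  #.#.#|.  b21=0 t=5,i=8
  #.#..|#  b20=1 t=4,i=10
  #..##|.  b19=0 t=2,i=5
  #..#.|#  b18=1 t=5,i=5
  #...#|#  b17=1 t=0,i=2
  #....|#  b16=1 t=0,i=6
  .####|.  b15=0 t=1,i=5
  .###.|#  b14=1 t=6,i=6
  .##.#|.  b13=0 t=3,i=9
  .##..|#  b12=1 t=0,i=0
  .#.##|.  b11=0 t=5,i=9
  .#.#.|#  b10=1 t=5,i=7
  .#..#|#  b9=1 t=10,i=4
  .#...|#  b8=1 t=0,i=5
  ..###|.  b7=0 t=2,i=6
  ..##.|#  b6=1 t=0,i=10
  ..#.#|#  b5=1 t=5,i=6
  ..#..|#  b4=1 t=0,i=4
  ...##|#  b3=1 t=0,i=9
  ...#.|.  b2=0 t=0,i=3
  ....#|#  b1=1 t=0,i=8
  .....|#  b0=1 t=0,i=7
  bits 10101001010101110101011101111011 = 2841073531

2841073531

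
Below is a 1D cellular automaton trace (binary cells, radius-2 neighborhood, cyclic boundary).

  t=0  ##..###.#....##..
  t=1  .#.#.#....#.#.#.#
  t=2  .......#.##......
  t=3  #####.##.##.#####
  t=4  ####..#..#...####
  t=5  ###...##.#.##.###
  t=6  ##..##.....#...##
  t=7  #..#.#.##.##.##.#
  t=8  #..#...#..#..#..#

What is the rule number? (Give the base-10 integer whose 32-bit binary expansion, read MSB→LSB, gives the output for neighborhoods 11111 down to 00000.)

  ##### -> #   bit 31 = 1  t=3,i=0
  ####. -> #   bit 30 = 1  t=3,i=3
  ###.# -> .   bit 29 = 0  t=0,i=6
  ###.. -> .   bit 28 = 0  t=4,i=3
  ##.## -> .   bit 27 = 0  t=3,i=5
  ##.#. -> .   bit 26 = 0  t=0,i=7
  ##..# -> .   bit 25 = 0  t=0,i=2
  ##... -> .   bit 24 = 0  t=2,i=11
  #.### -> .   bit 23 = 0  t=3,i=12
  #.##. -> #   bit 22 = 1  t=2,i=9
  #.#.# -> .   bit 21 = 0  t=1,i=1
  #.#.. -> .   bit 20 = 0  t=0,i=8
  #..## -> #   bit 19 = 1  t=0,i=3
  #..#. -> .   bit 18 = 0  t=4,i=5
  #...# -> #   bit 17 = 1  t=4,i=11
  #.... -> #   bit 16 = 1  t=0,i=10
  .#### -> #   bit 15 = 1  t=3,i=13
  .###. -> #   bit 14 = 1  t=0,i=5
  .##.# -> .   bit 13 = 0  t=3,i=7
  .##.. -> #   bit 12 = 1  t=0,i=1
  .#.## -> .   bit 11 = 0  t=2,i=8
  .#.#. -> .   bit 10 = 0  t=1,i=0
  .#..# -> #   bit 9 = 1  t=4,i=7
  .#... -> .   bit 8 = 0  t=0,i=9
  ..### -> .   bit 7 = 0  t=0,i=4
  ..##. -> .   bit 6 = 0  t=0,i=0
  ..#.# -> #   bit 5 = 1  t=1,i=10
  ..#.. -> #   bit 4 = 1  t=4,i=6
  ...## -> #   bit 3 = 1  t=0,i=12
  ...#. -> #   bit 2 = 1  t=1,i=9
  ....# -> .   bit 1 = 0  t=0,i=11
  ..... -> #   bit 0 = 1  t=2,i=0
  bits 11000000010010111101001000111101 = 3226194493

3226194493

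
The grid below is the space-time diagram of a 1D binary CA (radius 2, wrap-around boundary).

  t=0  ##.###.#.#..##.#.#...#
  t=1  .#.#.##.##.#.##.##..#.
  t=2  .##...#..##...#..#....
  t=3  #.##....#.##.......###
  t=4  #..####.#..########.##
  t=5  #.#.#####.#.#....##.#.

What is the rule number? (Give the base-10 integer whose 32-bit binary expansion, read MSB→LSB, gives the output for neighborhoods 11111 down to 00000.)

  #####|.  b31=0 t=4,i=13
  ####.|#  b30=1 t=3,i=21
  ###.#|#  b29=1 t=0,i=1
  ###..|#  b28=1 t=4,i=0
  ##.##|.  b27=0 t=0,i=2
  ##.#.|#  b26=1 t=0,i=6
  ##..#|.  b25=0 t=1,i=18
  ##...|#  b24=1 t=2,i=3
  #.###|#  b23=1 t=0,i=3
  #.##.|.  b22=0 t=1,i=5
  #.#.#|.  b21=0 t=0,i=7
  #.#..|#  b20=1 t=0,i=9
  #..##|#  b19=1 t=0,i=11
  #..#.|.  b18=0 t=1,i=0
  #...#|.  b17=0 t=0,i=19
  #....|#  b16=1 t=2,i=19
  .####|#  b15=1 t=3,i=20
  .###.|.  b14=0 t=0,i=0
  .##.#|#  b13=1 t=0,i=13
  .##..|#  b12=1 t=1,i=17
  .#.##|.  b11=0 t=1,i=4
  .#.#.|#  b10=1 t=0,i=8
  .#..#|.  b9=0 t=0,i=10
  .#...|.  b8=0 t=0,i=18
  ..###|.  b7=0 t=0,i=21
  ..##.|.  b6=0 t=0,i=12
  ..#.#|#  b5=1 t=1,i=1
  ..#..|.  b4=0 t=1,i=20
  ...##|#  b3=1 t=0,i=20
  ...#.|.  b2=0 t=2,i=5
  ....#|#  b1=1 t=2,i=21
  .....|#  b0=1 t=2,i=20
  bits 01110101100110011011010000101011 = 1973007403

1973007403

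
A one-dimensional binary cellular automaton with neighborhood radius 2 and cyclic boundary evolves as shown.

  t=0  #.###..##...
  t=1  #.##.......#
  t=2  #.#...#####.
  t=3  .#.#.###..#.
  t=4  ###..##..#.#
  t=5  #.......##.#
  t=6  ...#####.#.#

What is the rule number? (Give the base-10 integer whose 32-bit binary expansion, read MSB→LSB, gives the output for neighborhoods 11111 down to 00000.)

  #####|.  b31=0 t=2,i=8
  ####.|.  b30=0 t=2,i=9
  ###.#|#  b29=1 t=2,i=10
  ###..|.  b28=0 t=0,i=4
  ##.##|.  b27=0 t=1,i=1
  ##.#.|.  b26=0 t=2,i=11
  ##..#|.  b25=0 t=0,i=5
  ##...|.  b24=0 t=0,i=9
  #.###|#  b23=1 t=0,i=2
  #.##.|#  b22=1 t=1,i=2
  #.#.#|.  b21=0 t=2,i=0
  #.#..|.  b20=0 t=2,i=2
  #..##|.  b19=0 t=0,i=6
  #..#.|#  b18=1 t=3,i=0
  #...#|.  b17=0 t=0,i=10
  #....|.  b16=0 t=1,i=5
  .####|#  b15=1 t=2,i=7
  .###.|#  b14=1 t=0,i=3
  .##.#|#  b13=1 t=1,i=0
  .##..|.  b12=0 t=0,i=8
  .#.##|.  b11=0 t=0,i=1
  .#.#.|#  b10=1 t=2,i=1
  .#..#|#  b9=1 t=3,i=11
  .#...|#  b8=1 t=2,i=3
  ..###|#  b7=1 t=2,i=6
  ..##.|.  b6=0 t=0,i=7
  ..#.#|#  b5=1 t=0,i=0
  ..#..|.  b4=0 t=3,i=10
  ...##|#  b3=1 t=1,i=10
  ...#.|#  b2=1 t=0,i=11
  ....#|#  b1=1 t=1,i=9
  .....|#  b0=1 t=1,i=6
  bits 00100000110001001110011110101111 = 549775279

549775279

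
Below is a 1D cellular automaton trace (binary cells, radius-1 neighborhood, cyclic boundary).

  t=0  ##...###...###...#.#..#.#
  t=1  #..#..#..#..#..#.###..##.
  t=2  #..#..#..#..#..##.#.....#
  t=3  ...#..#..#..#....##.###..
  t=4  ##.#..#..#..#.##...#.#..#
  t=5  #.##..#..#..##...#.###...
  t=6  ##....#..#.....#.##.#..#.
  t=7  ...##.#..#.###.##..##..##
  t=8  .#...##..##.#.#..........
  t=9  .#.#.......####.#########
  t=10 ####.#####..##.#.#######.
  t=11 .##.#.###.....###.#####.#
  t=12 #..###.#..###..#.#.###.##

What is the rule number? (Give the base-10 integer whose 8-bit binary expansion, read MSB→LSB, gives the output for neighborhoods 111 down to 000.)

165

  nb ###: next=#  (t=0,i=0, bit7=1)
  nb ##.: next=.  (t=0,i=1, bit6=0)
  nb #.#: next=#  (t=0,i=18, bit5=1)
  nb #..: next=.  (t=0,i=2, bit4=0)
  nb .##: next=.  (t=0,i=5, bit3=0)
  nb .#.: next=#  (t=0,i=17, bit2=1)
  nb ..#: next=.  (t=0,i=4, bit1=0)
  nb ...: next=#  (t=0,i=3, bit0=1)
  bits 10100101 = 165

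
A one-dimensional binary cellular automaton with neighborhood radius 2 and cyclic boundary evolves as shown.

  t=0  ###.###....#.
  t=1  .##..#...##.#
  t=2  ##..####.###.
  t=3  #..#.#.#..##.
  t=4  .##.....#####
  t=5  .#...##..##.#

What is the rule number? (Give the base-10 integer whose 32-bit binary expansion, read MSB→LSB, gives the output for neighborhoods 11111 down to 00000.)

2756635479

  #####|#  b31=1 t=4,i=10
  ####.|.  b30=0 t=2,i=6
  ###.#|#  b29=1 t=0,i=2
  ###..|.  b28=0 t=0,i=6
  ##.##|.  b27=0 t=0,i=3
  ##.#.|#  b26=1 t=1,i=11
  ##..#|.  b25=0 t=1,i=3
  ##...|.  b24=0 t=0,i=7
  #.###|.  b23=0 t=0,i=0
  #.##.|#  b22=1 t=1,i=1
  #.#.#|.  b21=0 t=1,i=12
  #.#..|.  b20=0 t=3,i=0
  #..##|#  b19=1 t=2,i=3
  #..#.|#  b18=1 t=1,i=4
  #...#|#  b17=1 t=1,i=7
  #....|.  b16=0 t=0,i=8
  .####|#  b15=1 t=2,i=5
  .###.|#  b14=1 t=0,i=1
  .##.#|#  b13=1 t=1,i=10
  .##..|.  b12=0 t=1,i=2
  .#.##|#  b11=1 t=0,i=12
  .#.#.|.  b10=0 t=3,i=4
  .#..#|#  b9=1 t=3,i=1
  .#...|#  b8=1 t=1,i=6
  ..###|.  b7=0 t=2,i=4
  ..##.|#  b6=1 t=1,i=9
  ..#.#|.  b5=0 t=0,i=11
  ..#..|#  b4=1 t=1,i=5
  ...##|.  b3=0 t=1,i=8
  ...#.|#  b2=1 t=0,i=10
  ....#|#  b1=1 t=0,i=9
  .....|#  b0=1 t=4,i=5
  bits 10100100010011101110101101010111 = 2756635479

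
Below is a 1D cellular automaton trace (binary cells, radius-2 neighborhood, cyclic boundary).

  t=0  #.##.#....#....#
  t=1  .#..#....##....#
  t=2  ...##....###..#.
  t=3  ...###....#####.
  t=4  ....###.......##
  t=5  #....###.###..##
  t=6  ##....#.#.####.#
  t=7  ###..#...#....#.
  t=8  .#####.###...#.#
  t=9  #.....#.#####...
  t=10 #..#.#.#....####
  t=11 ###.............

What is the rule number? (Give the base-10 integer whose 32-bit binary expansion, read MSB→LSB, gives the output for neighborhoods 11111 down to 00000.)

521033813

  [31] ##### => .  t=3,i=12
  [30] ####. => .  t=3,i=13
  [29] ###.# => .  t=5,i=7
  [28] ###.. => #  t=2,i=11
  [27] ##.## => #  t=0,i=1
  [26] ##.#. => #  t=0,i=4
  [25] ##..# => #  t=2,i=12
  [24] ##... => #  t=1,i=11
  [23] #.### => .  t=5,i=9
  [22] #.##. => .  t=0,i=2
  [21] #.#.# => .  t=6,i=8
  [20] #.#.. => .  t=0,i=5
  [19] #..## => #  t=5,i=13
  [18] #..#. => #  t=1,i=3
  [17] #...# => #  t=7,i=7
  [16] #.... => .  t=0,i=7
  [15] .#### => .  t=3,i=11
  [14] .###. => #  t=2,i=10
  [13] .##.# => .  t=0,i=0
  [12] .##.. => #  t=1,i=10
  [11] .#.## => #  t=6,i=9
  [10] .#.#. => .  t=1,i=0
  [9] .#..# => .  t=1,i=2
  [8] .#... => .  t=0,i=6
  [7] ..### => .  t=2,i=9
  [6] ..##. => #  t=0,i=15
  [5] ..#.# => .  t=1,i=15
  [4] ..#.. => #  t=0,i=10
  [3] ...## => .  t=0,i=14
  [2] ...#. => #  t=0,i=9
  [1] ....# => .  t=0,i=8
  [0] ..... => #  t=4,i=9
  bits 00011111000011100101100001010101 = 521033813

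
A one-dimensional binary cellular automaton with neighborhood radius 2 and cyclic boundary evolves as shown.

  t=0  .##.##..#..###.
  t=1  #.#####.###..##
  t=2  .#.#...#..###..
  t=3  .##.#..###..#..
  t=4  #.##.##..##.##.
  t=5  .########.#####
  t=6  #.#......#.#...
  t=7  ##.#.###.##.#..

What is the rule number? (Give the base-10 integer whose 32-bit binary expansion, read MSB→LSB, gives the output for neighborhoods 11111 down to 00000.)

508084027

  ##### -> .   bit 31 = 0  t=1,i=4
  ####. -> .   bit 30 = 0  t=1,i=5
  ###.# -> .   bit 29 = 0  t=1,i=0
  ###.. -> #   bit 28 = 1  t=0,i=13
  ##.## -> #   bit 27 = 1  t=0,i=3
  ##.#. -> #   bit 26 = 1  t=3,i=3
  ##..# -> #   bit 25 = 1  t=0,i=6
  ##... -> .   bit 24 = 0  t=2,i=13
  #.### -> .   bit 23 = 0  t=1,i=2
  #.##. -> #   bit 22 = 1  t=0,i=4
  #.#.# -> .   bit 21 = 0  t=4,i=0
  #.#.. -> .   bit 20 = 0  t=2,i=3
  #..## -> #   bit 19 = 1  t=0,i=0
  #..#. -> .   bit 18 = 0  t=0,i=7
  #...# -> .   bit 17 = 0  t=2,i=5
  #.... -> .   bit 16 = 0  t=6,i=4
  .#### -> #   bit 15 = 1  t=1,i=3
  .###. -> .   bit 14 = 0  t=0,i=12
  .##.# -> #   bit 13 = 1  t=0,i=2
  .##.. -> #   bit 12 = 1  t=0,i=5
  .#.## -> #   bit 11 = 1  t=4,i=1
  .#.#. -> #   bit 10 = 1  t=2,i=2
  .#..# -> #   bit 9 = 1  t=0,i=9
  .#... -> #   bit 8 = 1  t=2,i=4
  ..### -> .   bit 7 = 0  t=0,i=11
  ..##. -> .   bit 6 = 0  t=0,i=1
  ..#.# -> #   bit 5 = 1  t=2,i=1
  ..#.. -> #   bit 4 = 1  t=0,i=8
  ...## -> #   bit 3 = 1  t=3,i=0
  ...#. -> .   bit 2 = 0  t=2,i=0
  ....# -> #   bit 1 = 1  t=6,i=7
  ..... -> #   bit 0 = 1  t=6,i=5
  bits 00011110010010001011111100111011 = 508084027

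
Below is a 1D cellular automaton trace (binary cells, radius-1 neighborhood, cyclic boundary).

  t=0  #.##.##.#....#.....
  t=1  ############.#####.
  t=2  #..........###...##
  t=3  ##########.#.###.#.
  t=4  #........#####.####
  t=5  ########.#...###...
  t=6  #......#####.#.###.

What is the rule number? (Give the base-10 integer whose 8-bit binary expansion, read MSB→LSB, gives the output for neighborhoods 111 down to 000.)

  ###|.  b7=0 t=1,i=1
  ##.|#  b6=1 t=0,i=3
  #.#|#  b5=1 t=0,i=1
  #..|#  b4=1 t=0,i=9
  .##|#  b3=1 t=0,i=2
  .#.|#  b2=1 t=0,i=0
  ..#|.  b1=0 t=0,i=12
  ...|#  b0=1 t=0,i=10
  bits 01111101 = 125

125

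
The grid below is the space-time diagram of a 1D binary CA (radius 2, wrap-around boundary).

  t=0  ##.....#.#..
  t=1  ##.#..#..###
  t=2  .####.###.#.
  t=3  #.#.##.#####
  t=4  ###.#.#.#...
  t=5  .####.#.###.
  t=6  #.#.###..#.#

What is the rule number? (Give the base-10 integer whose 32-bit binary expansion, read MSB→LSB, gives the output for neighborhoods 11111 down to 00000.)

  #####|.  b31=0 t=1,i=11
  ####.|.  b30=0 t=1,i=0
  ###.#|#  b29=1 t=1,i=1
  ###..|.  b28=0 t=5,i=10
  ##.##|#  b27=1 t=2,i=5
  ##.#.|#  b26=1 t=1,i=2
  ##..#|#  b25=1 t=5,i=11
  ##...|.  b24=0 t=0,i=2
  #.###|.  b23=0 t=2,i=6
  #.##.|#  b22=1 t=3,i=4
  #.#.#|#  b21=1 t=3,i=2
  #.#..|#  b20=1 t=0,i=9
  #..##|#  b19=1 t=0,i=11
  #..#.|.  b18=0 t=1,i=5
  #...#|#  b17=1 t=4,i=10
  #....|#  b16=1 t=0,i=3
  .####|#  b15=1 t=1,i=10
  .###.|#  b14=1 t=2,i=7
  .##.#|.  b13=0 t=3,i=5
  .##..|#  b12=1 t=0,i=1
  .#.##|.  b11=0 t=3,i=3
  .#.#.|.  b10=0 t=0,i=8
  .#..#|#  b9=1 t=0,i=10
  .#...|#  b8=1 t=4,i=9
  ..###|.  b7=0 t=1,i=9
  ..##.|#  b6=1 t=0,i=0
  ..#.#|.  b5=0 t=0,i=7
  ..#..|#  b4=1 t=1,i=6
  ...##|.  b3=0 t=4,i=11
  ...#.|#  b2=1 t=0,i=6
  ....#|.  b1=0 t=0,i=5
  .....|.  b0=0 t=0,i=4
  bits 00101110011110111101001101010100 = 779866964

779866964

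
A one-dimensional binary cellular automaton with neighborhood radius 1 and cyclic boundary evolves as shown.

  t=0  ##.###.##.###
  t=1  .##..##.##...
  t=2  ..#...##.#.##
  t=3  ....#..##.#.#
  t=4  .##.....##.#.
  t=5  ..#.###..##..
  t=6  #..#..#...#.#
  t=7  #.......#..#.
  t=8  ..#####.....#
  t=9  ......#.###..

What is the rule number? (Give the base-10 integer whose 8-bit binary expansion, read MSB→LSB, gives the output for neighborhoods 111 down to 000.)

97

  ###|.  b7=0 t=0,i=0
  ##.|#  b6=1 t=0,i=1
  #.#|#  b5=1 t=0,i=2
  #..|.  b4=0 t=1,i=3
  .##|.  b3=0 t=0,i=3
  .#.|.  b2=0 t=2,i=2
  ..#|.  b1=0 t=1,i=0
  ...|#  b0=1 t=1,i=11
  bits 01100001 = 97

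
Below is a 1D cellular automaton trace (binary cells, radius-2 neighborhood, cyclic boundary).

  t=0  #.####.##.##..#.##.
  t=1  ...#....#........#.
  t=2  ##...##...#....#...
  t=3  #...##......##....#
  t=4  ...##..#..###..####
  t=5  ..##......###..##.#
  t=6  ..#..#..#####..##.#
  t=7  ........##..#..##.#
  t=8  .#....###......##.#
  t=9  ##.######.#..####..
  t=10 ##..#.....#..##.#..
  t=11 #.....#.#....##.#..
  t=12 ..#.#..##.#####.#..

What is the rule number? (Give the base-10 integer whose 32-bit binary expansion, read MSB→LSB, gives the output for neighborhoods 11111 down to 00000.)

  [31] ##### => .  t=6,i=10
  [30] ####. => .  t=0,i=4
  [29] ###.# => .  t=0,i=5
  [28] ###.. => #  t=4,i=12
  [27] ##.## => .  t=0,i=6
  [26] ##.#. => .  t=0,i=18
  [25] ##..# => .  t=0,i=12
  [24] ##... => .  t=2,i=2
  [23] #.### => .  t=0,i=2
  [22] #.##. => .  t=0,i=7
  [21] #.#.# => .  t=0,i=0
  [20] #.#.. => #  t=5,i=18
  [19] #..## => .  t=4,i=9
  [18] #..#. => .  t=0,i=13
  [17] #...# => .  t=2,i=3
  [16] #.... => #  t=1,i=0
  [15] .#### => #  t=0,i=3
  [14] .###. => #  t=4,i=11
  [13] .##.# => #  t=0,i=8
  [12] .##.. => .  t=0,i=11
  [11] .#.## => .  t=0,i=1
  [10] .#.#. => #  t=8,i=0
  [9] .#..# => .  t=4,i=8
  [8] .#... => .  t=1,i=4
  [7] ..### => #  t=4,i=10
  [6] ..##. => #  t=2,i=0
  [5] ..#.# => .  t=0,i=14
  [4] ..#.. => .  t=1,i=3
  [3] ...## => #  t=2,i=4
  [2] ...#. => .  t=1,i=2
  [1] ....# => #  t=1,i=1
  [0] ..... => .  t=1,i=11
  bits 00010000000100011110010011001010 = 269608138

269608138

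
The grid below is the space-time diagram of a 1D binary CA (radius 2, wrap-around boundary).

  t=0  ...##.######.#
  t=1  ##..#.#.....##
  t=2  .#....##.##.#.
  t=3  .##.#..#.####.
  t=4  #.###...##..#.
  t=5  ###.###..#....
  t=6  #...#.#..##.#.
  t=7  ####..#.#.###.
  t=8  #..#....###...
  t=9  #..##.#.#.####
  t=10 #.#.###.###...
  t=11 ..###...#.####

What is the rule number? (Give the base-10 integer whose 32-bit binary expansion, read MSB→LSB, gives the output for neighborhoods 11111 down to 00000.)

  ##### -> .   bit 31 = 0  t=0,i=8
  ####. -> .   bit 30 = 0  t=0,i=10
  ###.# -> .   bit 29 = 0  t=0,i=11
  ###.. -> #   bit 28 = 1  t=1,i=1
  ##.## -> .   bit 27 = 0  t=0,i=5
  ##.#. -> #   bit 26 = 1  t=0,i=12
  ##..# -> .   bit 25 = 0  t=1,i=2
  ##... -> #   bit 24 = 1  t=4,i=5
  #.### -> #   bit 23 = 1  t=0,i=6
  #.##. -> #   bit 22 = 1  t=2,i=9
  #.#.# -> #   bit 21 = 1  t=4,i=0
  #.#.. -> #   bit 20 = 1  t=0,i=13
  #..## -> #   bit 19 = 1  t=3,i=0
  #..#. -> .   bit 18 = 0  t=1,i=3
  #...# -> #   bit 17 = 1  t=0,i=1
  #.... -> .   bit 16 = 0  t=1,i=8
  .#### -> .   bit 15 = 0  t=0,i=7
  .###. -> .   bit 14 = 0  t=4,i=3
  .##.# -> #   bit 13 = 1  t=0,i=4
  .##.. -> #   bit 12 = 1  t=4,i=9
  .#.## -> #   bit 11 = 1  t=3,i=8
  .#.#. -> .   bit 10 = 0  t=1,i=5
  .#..# -> .   bit 9 = 0  t=2,i=13
  .#... -> #   bit 8 = 1  t=0,i=0
  ..### -> #   bit 7 = 1  t=1,i=12
  ..##. -> .   bit 6 = 0  t=0,i=3
  ..#.# -> .   bit 5 = 0  t=1,i=4
  ..#.. -> #   bit 4 = 1  t=2,i=1
  ...## -> .   bit 3 = 0  t=0,i=2
  ...#. -> #   bit 2 = 1  t=6,i=3
  ....# -> #   bit 1 = 1  t=1,i=10
  ..... -> #   bit 0 = 1  t=1,i=9
  bits 00010101111110100011100110010111 = 368720279

368720279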